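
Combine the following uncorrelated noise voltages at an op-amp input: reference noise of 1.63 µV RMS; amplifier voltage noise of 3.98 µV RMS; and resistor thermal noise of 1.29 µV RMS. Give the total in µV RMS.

Uncorrelated sources add in power (mean-square): V_tot = √(ΣV_i²)
V_tot = √[(1.63×10⁻⁶)² + (3.98×10⁻⁶)² + (1.29×10⁻⁶)²] = 4.49×10⁻⁶ V = 4.49 µV

4.49 µV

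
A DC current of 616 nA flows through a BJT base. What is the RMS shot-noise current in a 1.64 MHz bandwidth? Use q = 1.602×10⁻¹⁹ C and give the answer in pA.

569 pA

I_n = √(2qI·B)
2qI·B = 2 × 1.602×10⁻¹⁹ × 6.16×10⁻⁷ × 1.64×10⁶ = 3.24×10⁻¹⁹ A²
I_n = √(3.24×10⁻¹⁹) = 5.69×10⁻¹⁰ A = 569 pA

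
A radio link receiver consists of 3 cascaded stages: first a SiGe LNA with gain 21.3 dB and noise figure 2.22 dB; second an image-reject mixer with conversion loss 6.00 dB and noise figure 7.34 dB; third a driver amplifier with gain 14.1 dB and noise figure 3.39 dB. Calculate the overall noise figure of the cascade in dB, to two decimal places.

Convert to linear (a loss of L dB is a gain of −L dB): F_i = 10^(NF_i/10), G_i = 10^(G_i,dB/10)
  Stage 1: F_1 = 10^(2.22/10) = 1.667, G_1 = 10^(21.3/10) = 134.9
  Stage 2: F_2 = 10^(7.34/10) = 5.420, G_2 = 10^(−6.00/10) = 0.2512
  Stage 3: F_3 = 10^(3.39/10) = 2.183, G_3 = 10^(14.1/10) = 25.70
Friis cascade:
  F = 1.667 + (5.420 − 1)/134.9 + (2.183 − 1)/33.88 = 1.735
NF = 10 log₁₀(1.735) = 2.39 dB

2.39 dB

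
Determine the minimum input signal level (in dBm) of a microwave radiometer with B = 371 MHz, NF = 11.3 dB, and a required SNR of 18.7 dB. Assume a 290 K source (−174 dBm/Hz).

Sensitivity = −174 + 10 log₁₀(B) + NF + SNR_min
= −174 + 85.69 + 11.3 + 18.7
= −58.31 dBm → −58.3 dBm

−58.3 dBm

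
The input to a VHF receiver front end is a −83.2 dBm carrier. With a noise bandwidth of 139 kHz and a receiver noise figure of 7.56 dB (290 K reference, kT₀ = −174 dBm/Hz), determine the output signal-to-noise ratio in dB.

Noise floor: N = −174 + 10 log₁₀(B) + NF
10 log₁₀(1.39×10⁵) = 51.43 dB
N = −174 + 51.43 + 7.56 = −115.01 dBm
SNR = P_sig − N = −83.2 − (−115.01) = 31.81 dB → 31.8 dB

31.8 dB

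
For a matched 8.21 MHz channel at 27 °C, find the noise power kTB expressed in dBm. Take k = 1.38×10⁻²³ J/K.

T = 27 °C + 273.15 = 300.15 K
P_n = kTB = 1.38×10⁻²³ × 300.15 × 8.21×10⁶ = 3.40×10⁻¹⁴ W
In dBm: 10 log₁₀(3.40×10⁻¹⁴ / 10⁻³) = −104.7 dBm

−104.7 dBm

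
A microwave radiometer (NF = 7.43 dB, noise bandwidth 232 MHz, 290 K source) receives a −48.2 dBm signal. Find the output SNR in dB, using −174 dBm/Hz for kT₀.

34.7 dB

Noise floor: N = −174 + 10 log₁₀(B) + NF
10 log₁₀(2.32×10⁸) = 83.65 dB
N = −174 + 83.65 + 7.43 = −82.92 dBm
SNR = P_sig − N = −48.2 − (−82.92) = 34.72 dB → 34.7 dB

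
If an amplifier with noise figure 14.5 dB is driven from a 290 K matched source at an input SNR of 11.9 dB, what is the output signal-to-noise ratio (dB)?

−2.6 dB

By definition F = SNR_in/SNR_out, so in dB: SNR_out = SNR_in − NF
SNR_out = 11.9 − 14.5 = −2.6 dB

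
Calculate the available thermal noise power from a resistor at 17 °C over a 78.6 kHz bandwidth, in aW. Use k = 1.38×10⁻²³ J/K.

T = 17 °C + 273.15 = 290.15 K
P_n = kTB = 1.38×10⁻²³ × 290.15 × 7.86×10⁴ = 3.15×10⁻¹⁶ W = 315 aW

315 aW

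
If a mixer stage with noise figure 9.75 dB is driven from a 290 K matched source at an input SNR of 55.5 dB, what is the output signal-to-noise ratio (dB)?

By definition F = SNR_in/SNR_out, so in dB: SNR_out = SNR_in − NF
SNR_out = 55.5 − 9.75 = 45.75 dB

45.75 dB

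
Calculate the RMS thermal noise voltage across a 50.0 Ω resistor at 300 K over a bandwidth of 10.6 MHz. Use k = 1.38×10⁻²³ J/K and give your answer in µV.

V_n = √(4kTRB)
4kTRB = 4 × 1.38×10⁻²³ × 300 × 5.00×10¹ × 1.06×10⁷ = 8.78×10⁻¹² V²
V_n = √(8.78×10⁻¹²) = 2.96×10⁻⁶ V = 2.96 µV

2.96 µV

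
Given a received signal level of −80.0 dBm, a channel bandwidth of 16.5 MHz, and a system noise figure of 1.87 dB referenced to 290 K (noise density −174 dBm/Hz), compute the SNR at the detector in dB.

Noise floor: N = −174 + 10 log₁₀(B) + NF
10 log₁₀(1.65×10⁷) = 72.17 dB
N = −174 + 72.17 + 1.87 = −99.96 dBm
SNR = P_sig − N = −80.0 − (−99.96) = 19.96 dB → 20.0 dB

20.0 dB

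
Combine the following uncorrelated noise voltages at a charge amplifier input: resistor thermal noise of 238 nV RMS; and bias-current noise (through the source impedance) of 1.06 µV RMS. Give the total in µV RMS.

Uncorrelated sources add in power (mean-square): V_tot = √(ΣV_i²)
V_tot = √[(2.38×10⁻⁷)² + (1.06×10⁻⁶)²] = 1.09×10⁻⁶ V = 1.09 µV

1.09 µV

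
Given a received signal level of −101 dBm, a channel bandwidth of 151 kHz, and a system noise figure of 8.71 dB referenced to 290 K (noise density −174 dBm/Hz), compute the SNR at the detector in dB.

Noise floor: N = −174 + 10 log₁₀(B) + NF
10 log₁₀(1.51×10⁵) = 51.79 dB
N = −174 + 51.79 + 8.71 = −113.50 dBm
SNR = P_sig − N = −101 − (−113.50) = 12.50 dB → 12.5 dB

12.5 dB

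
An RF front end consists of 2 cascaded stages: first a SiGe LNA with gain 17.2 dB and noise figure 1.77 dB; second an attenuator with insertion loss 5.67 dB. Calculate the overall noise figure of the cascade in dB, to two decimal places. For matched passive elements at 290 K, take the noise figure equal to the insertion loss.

1.92 dB

Convert to linear (a loss of L dB is a gain of −L dB): F_i = 10^(NF_i/10), G_i = 10^(G_i,dB/10)
  Stage 1: F_1 = 10^(1.77/10) = 1.503, G_1 = 10^(17.2/10) = 52.48
  Stage 2: F_2 = 10^(5.67/10) = 3.690, G_2 = 10^(−5.67/10) = 0.2710
Friis cascade:
  F = 1.503 + (3.690 − 1)/52.48 = 1.554
NF = 10 log₁₀(1.554) = 1.92 dB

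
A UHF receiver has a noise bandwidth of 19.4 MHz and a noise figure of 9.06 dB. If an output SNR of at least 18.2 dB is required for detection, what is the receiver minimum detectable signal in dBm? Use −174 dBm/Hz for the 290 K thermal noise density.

−73.9 dBm

Sensitivity = −174 + 10 log₁₀(B) + NF + SNR_min
= −174 + 72.88 + 9.06 + 18.2
= −73.86 dBm → −73.9 dBm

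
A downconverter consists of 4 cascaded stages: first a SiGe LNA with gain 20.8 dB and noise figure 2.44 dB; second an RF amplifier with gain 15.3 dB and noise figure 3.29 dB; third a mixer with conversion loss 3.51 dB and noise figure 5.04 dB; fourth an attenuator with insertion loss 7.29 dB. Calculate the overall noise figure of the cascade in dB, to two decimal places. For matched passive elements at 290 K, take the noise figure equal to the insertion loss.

2.47 dB

Convert to linear (a loss of L dB is a gain of −L dB): F_i = 10^(NF_i/10), G_i = 10^(G_i,dB/10)
  Stage 1: F_1 = 10^(2.44/10) = 1.754, G_1 = 10^(20.8/10) = 120.2
  Stage 2: F_2 = 10^(3.29/10) = 2.133, G_2 = 10^(15.3/10) = 33.88
  Stage 3: F_3 = 10^(5.04/10) = 3.192, G_3 = 10^(−3.51/10) = 0.4457
  Stage 4: F_4 = 10^(7.29/10) = 5.358, G_4 = 10^(−7.29/10) = 0.1866
Friis cascade:
  F = 1.754 + (2.133 − 1)/120.2 + (3.192 − 1)/4074 + (5.358 − 1)/1816 = 1.766
NF = 10 log₁₀(1.766) = 2.47 dB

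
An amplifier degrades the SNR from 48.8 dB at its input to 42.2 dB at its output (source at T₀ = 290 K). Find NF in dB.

6.6 dB

NF (dB) = SNR_in(dB) − SNR_out(dB) when the source is at T₀
NF = 48.8 − 42.2 = 6.6 dB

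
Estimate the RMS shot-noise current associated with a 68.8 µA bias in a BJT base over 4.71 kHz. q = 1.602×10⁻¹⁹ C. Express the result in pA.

322 pA

I_n = √(2qI·B)
2qI·B = 2 × 1.602×10⁻¹⁹ × 6.88×10⁻⁵ × 4.71×10³ = 1.04×10⁻¹⁹ A²
I_n = √(1.04×10⁻¹⁹) = 3.22×10⁻¹⁰ A = 322 pA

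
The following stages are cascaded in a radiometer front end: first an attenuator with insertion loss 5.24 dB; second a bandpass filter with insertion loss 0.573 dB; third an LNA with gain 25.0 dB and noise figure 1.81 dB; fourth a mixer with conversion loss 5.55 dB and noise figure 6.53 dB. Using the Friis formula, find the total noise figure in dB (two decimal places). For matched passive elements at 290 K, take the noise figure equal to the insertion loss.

7.65 dB

Convert to linear (a loss of L dB is a gain of −L dB): F_i = 10^(NF_i/10), G_i = 10^(G_i,dB/10)
  Stage 1: F_1 = 10^(5.24/10) = 3.342, G_1 = 10^(−5.24/10) = 0.2992
  Stage 2: F_2 = 10^(0.573/10) = 1.141, G_2 = 10^(−0.573/10) = 0.8764
  Stage 3: F_3 = 10^(1.81/10) = 1.517, G_3 = 10^(25.0/10) = 316.2
  Stage 4: F_4 = 10^(6.53/10) = 4.498, G_4 = 10^(−5.55/10) = 0.2786
Friis cascade:
  F = 3.342 + (1.141 − 1)/0.2992 + (1.517 − 1)/0.2622 + (4.498 − 1)/82.93 = 5.827
NF = 10 log₁₀(5.827) = 7.65 dB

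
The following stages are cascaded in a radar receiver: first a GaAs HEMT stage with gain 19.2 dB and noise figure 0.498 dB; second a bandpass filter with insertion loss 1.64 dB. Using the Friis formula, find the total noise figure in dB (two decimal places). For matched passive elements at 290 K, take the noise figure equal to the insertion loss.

0.52 dB

Convert to linear (a loss of L dB is a gain of −L dB): F_i = 10^(NF_i/10), G_i = 10^(G_i,dB/10)
  Stage 1: F_1 = 10^(0.498/10) = 1.122, G_1 = 10^(19.2/10) = 83.18
  Stage 2: F_2 = 10^(1.64/10) = 1.459, G_2 = 10^(−1.64/10) = 0.6855
Friis cascade:
  F = 1.122 + (1.459 − 1)/83.18 = 1.127
NF = 10 log₁₀(1.127) = 0.52 dB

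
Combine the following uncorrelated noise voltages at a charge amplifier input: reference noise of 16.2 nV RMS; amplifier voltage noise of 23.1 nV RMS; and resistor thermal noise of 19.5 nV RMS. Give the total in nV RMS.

Uncorrelated sources add in power (mean-square): V_tot = √(ΣV_i²)
V_tot = √[(1.62×10⁻⁸)² + (2.31×10⁻⁸)² + (1.95×10⁻⁸)²] = 3.43×10⁻⁸ V = 34.3 nV

34.3 nV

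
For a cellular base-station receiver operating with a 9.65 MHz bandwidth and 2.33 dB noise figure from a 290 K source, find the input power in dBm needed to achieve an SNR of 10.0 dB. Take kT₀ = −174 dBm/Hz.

−91.8 dBm

Sensitivity = −174 + 10 log₁₀(B) + NF + SNR_min
= −174 + 69.85 + 2.33 + 10.0
= −91.82 dBm → −91.8 dBm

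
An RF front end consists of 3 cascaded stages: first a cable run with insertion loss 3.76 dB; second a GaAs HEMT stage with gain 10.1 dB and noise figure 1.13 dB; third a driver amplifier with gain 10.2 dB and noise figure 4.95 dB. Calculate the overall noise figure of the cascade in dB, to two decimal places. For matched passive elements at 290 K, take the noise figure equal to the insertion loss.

Convert to linear (a loss of L dB is a gain of −L dB): F_i = 10^(NF_i/10), G_i = 10^(G_i,dB/10)
  Stage 1: F_1 = 10^(3.76/10) = 2.377, G_1 = 10^(−3.76/10) = 0.4207
  Stage 2: F_2 = 10^(1.13/10) = 1.297, G_2 = 10^(10.1/10) = 10.23
  Stage 3: F_3 = 10^(4.95/10) = 3.126, G_3 = 10^(10.2/10) = 10.47
Friis cascade:
  F = 2.377 + (1.297 − 1)/0.4207 + (3.126 − 1)/4.305 = 3.577
NF = 10 log₁₀(3.577) = 5.54 dB

5.54 dB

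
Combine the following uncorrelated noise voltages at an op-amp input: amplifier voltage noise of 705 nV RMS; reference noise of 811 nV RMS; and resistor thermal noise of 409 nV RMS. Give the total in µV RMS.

1.15 µV

Uncorrelated sources add in power (mean-square): V_tot = √(ΣV_i²)
V_tot = √[(7.05×10⁻⁷)² + (8.11×10⁻⁷)² + (4.09×10⁻⁷)²] = 1.15×10⁻⁶ V = 1.15 µV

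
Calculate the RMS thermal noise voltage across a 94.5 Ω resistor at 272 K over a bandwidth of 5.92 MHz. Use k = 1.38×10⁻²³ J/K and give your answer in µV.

2.90 µV

V_n = √(4kTRB)
4kTRB = 4 × 1.38×10⁻²³ × 272 × 9.45×10¹ × 5.92×10⁶ = 8.40×10⁻¹² V²
V_n = √(8.40×10⁻¹²) = 2.90×10⁻⁶ V = 2.90 µV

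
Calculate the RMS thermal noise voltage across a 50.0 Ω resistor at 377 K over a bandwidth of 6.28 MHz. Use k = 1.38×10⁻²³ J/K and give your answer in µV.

V_n = √(4kTRB)
4kTRB = 4 × 1.38×10⁻²³ × 377 × 5.00×10¹ × 6.28×10⁶ = 6.53×10⁻¹² V²
V_n = √(6.53×10⁻¹²) = 2.56×10⁻⁶ V = 2.56 µV

2.56 µV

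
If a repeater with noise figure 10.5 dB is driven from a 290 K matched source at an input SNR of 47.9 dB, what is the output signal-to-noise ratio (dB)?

37.4 dB

By definition F = SNR_in/SNR_out, so in dB: SNR_out = SNR_in − NF
SNR_out = 47.9 − 10.5 = 37.4 dB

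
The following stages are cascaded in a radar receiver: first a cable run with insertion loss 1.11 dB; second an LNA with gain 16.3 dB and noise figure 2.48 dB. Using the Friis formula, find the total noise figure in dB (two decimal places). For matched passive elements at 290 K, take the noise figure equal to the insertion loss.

3.59 dB

Convert to linear (a loss of L dB is a gain of −L dB): F_i = 10^(NF_i/10), G_i = 10^(G_i,dB/10)
  Stage 1: F_1 = 10^(1.11/10) = 1.291, G_1 = 10^(−1.11/10) = 0.7745
  Stage 2: F_2 = 10^(2.48/10) = 1.770, G_2 = 10^(16.3/10) = 42.66
Friis cascade:
  F = 1.291 + (1.770 − 1)/0.7745 = 2.286
NF = 10 log₁₀(2.286) = 3.59 dB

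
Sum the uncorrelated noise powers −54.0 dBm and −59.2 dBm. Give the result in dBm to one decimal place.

Convert to linear, add, convert back:
P₁ = 3.98×10⁻⁹ W, P₂ = 1.20×10⁻⁹ W
P_tot = 5.18×10⁻⁹ W → 10 log₁₀(P_tot / 10⁻³) = −52.9 dBm

−52.9 dBm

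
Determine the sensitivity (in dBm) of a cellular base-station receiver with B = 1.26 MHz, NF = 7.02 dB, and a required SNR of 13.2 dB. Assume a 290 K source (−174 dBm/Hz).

−92.8 dBm

Sensitivity = −174 + 10 log₁₀(B) + NF + SNR_min
= −174 + 61 + 7.02 + 13.2
= −92.78 dBm → −92.8 dBm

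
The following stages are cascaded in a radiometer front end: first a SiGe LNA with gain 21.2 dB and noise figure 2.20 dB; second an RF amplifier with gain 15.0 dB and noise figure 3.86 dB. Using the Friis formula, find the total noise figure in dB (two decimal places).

Convert to linear (a loss of L dB is a gain of −L dB): F_i = 10^(NF_i/10), G_i = 10^(G_i,dB/10)
  Stage 1: F_1 = 10^(2.20/10) = 1.660, G_1 = 10^(21.2/10) = 131.8
  Stage 2: F_2 = 10^(3.86/10) = 2.432, G_2 = 10^(15.0/10) = 31.62
Friis cascade:
  F = 1.660 + (2.432 − 1)/131.8 = 1.670
NF = 10 log₁₀(1.670) = 2.23 dB

2.23 dB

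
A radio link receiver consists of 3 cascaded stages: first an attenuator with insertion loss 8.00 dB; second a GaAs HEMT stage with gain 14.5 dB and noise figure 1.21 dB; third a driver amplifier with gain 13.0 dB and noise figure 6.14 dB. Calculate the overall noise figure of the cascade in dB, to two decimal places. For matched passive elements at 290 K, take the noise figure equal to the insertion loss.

Convert to linear (a loss of L dB is a gain of −L dB): F_i = 10^(NF_i/10), G_i = 10^(G_i,dB/10)
  Stage 1: F_1 = 10^(8.00/10) = 6.310, G_1 = 10^(−8.00/10) = 0.1585
  Stage 2: F_2 = 10^(1.21/10) = 1.321, G_2 = 10^(14.5/10) = 28.18
  Stage 3: F_3 = 10^(6.14/10) = 4.111, G_3 = 10^(13.0/10) = 19.95
Friis cascade:
  F = 6.310 + (1.321 − 1)/0.1585 + (4.111 − 1)/4.467 = 9.033
NF = 10 log₁₀(9.033) = 9.56 dB

9.56 dB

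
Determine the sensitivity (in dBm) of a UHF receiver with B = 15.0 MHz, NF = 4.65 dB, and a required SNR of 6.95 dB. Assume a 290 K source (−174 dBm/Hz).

Sensitivity = −174 + 10 log₁₀(B) + NF + SNR_min
= −174 + 71.76 + 4.65 + 6.95
= −90.64 dBm → −90.6 dBm

−90.6 dBm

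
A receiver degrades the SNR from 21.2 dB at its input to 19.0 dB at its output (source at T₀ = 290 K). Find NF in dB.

2.2 dB

NF (dB) = SNR_in(dB) − SNR_out(dB) when the source is at T₀
NF = 21.2 − 19.0 = 2.2 dB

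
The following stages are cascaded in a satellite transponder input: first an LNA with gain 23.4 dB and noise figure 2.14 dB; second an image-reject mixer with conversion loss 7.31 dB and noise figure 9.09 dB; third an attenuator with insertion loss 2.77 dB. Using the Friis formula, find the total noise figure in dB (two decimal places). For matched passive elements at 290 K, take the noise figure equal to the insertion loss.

Convert to linear (a loss of L dB is a gain of −L dB): F_i = 10^(NF_i/10), G_i = 10^(G_i,dB/10)
  Stage 1: F_1 = 10^(2.14/10) = 1.637, G_1 = 10^(23.4/10) = 218.8
  Stage 2: F_2 = 10^(9.09/10) = 8.110, G_2 = 10^(−7.31/10) = 0.1858
  Stage 3: F_3 = 10^(2.77/10) = 1.892, G_3 = 10^(−2.77/10) = 0.5284
Friis cascade:
  F = 1.637 + (8.110 − 1)/218.8 + (1.892 − 1)/40.64 = 1.691
NF = 10 log₁₀(1.691) = 2.28 dB

2.28 dB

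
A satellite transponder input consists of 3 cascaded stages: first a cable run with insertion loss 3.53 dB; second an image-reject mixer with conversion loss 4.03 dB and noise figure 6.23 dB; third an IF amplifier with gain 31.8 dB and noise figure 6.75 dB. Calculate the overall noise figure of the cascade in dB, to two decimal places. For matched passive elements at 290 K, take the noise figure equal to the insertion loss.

Convert to linear (a loss of L dB is a gain of −L dB): F_i = 10^(NF_i/10), G_i = 10^(G_i,dB/10)
  Stage 1: F_1 = 10^(3.53/10) = 2.254, G_1 = 10^(−3.53/10) = 0.4436
  Stage 2: F_2 = 10^(6.23/10) = 4.198, G_2 = 10^(−4.03/10) = 0.3954
  Stage 3: F_3 = 10^(6.75/10) = 4.732, G_3 = 10^(31.8/10) = 1514
Friis cascade:
  F = 2.254 + (4.198 − 1)/0.4436 + (4.732 − 1)/0.1754 = 30.74
NF = 10 log₁₀(30.74) = 14.88 dB

14.88 dB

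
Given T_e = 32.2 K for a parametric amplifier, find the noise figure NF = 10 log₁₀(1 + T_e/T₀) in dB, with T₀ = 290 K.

0.457 dB

F = 1 + T_e/T₀ = 1 + 32.2/290 = 1.11103
NF = 10 log₁₀(1.11103) = 0.457 dB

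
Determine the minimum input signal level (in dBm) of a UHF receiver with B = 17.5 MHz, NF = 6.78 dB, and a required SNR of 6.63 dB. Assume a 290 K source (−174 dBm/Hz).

Sensitivity = −174 + 10 log₁₀(B) + NF + SNR_min
= −174 + 72.43 + 6.78 + 6.63
= −88.16 dBm → −88.2 dBm

−88.2 dBm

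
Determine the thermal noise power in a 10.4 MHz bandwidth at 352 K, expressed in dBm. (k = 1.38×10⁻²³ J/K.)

−103.0 dBm

P_n = kTB = 1.38×10⁻²³ × 352 × 1.04×10⁷ = 5.05×10⁻¹⁴ W
In dBm: 10 log₁₀(5.05×10⁻¹⁴ / 10⁻³) = −103.0 dBm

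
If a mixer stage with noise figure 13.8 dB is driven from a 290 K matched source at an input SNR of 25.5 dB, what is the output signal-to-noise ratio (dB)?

11.7 dB

By definition F = SNR_in/SNR_out, so in dB: SNR_out = SNR_in − NF
SNR_out = 25.5 − 13.8 = 11.7 dB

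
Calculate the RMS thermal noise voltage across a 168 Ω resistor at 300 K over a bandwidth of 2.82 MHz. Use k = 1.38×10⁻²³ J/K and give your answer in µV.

V_n = √(4kTRB)
4kTRB = 4 × 1.38×10⁻²³ × 300 × 1.68×10² × 2.82×10⁶ = 7.85×10⁻¹² V²
V_n = √(7.85×10⁻¹²) = 2.80×10⁻⁶ V = 2.80 µV

2.80 µV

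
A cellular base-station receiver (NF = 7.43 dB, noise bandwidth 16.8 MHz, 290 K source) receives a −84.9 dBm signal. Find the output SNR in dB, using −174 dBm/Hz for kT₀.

9.4 dB

Noise floor: N = −174 + 10 log₁₀(B) + NF
10 log₁₀(1.68×10⁷) = 72.25 dB
N = −174 + 72.25 + 7.43 = −94.32 dBm
SNR = P_sig − N = −84.9 − (−94.32) = 9.42 dB → 9.4 dB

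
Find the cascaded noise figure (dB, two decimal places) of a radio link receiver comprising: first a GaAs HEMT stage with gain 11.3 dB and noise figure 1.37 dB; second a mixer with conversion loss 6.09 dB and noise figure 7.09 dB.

2.24 dB

Convert to linear (a loss of L dB is a gain of −L dB): F_i = 10^(NF_i/10), G_i = 10^(G_i,dB/10)
  Stage 1: F_1 = 10^(1.37/10) = 1.371, G_1 = 10^(11.3/10) = 13.49
  Stage 2: F_2 = 10^(7.09/10) = 5.117, G_2 = 10^(−6.09/10) = 0.2460
Friis cascade:
  F = 1.371 + (5.117 − 1)/13.49 = 1.676
NF = 10 log₁₀(1.676) = 2.24 dB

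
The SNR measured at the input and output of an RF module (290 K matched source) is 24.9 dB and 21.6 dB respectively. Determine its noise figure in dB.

NF (dB) = SNR_in(dB) − SNR_out(dB) when the source is at T₀
NF = 24.9 − 21.6 = 3.3 dB

3.3 dB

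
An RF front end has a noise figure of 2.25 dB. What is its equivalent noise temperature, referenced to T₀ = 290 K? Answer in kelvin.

F = 10^(2.25/10) = 1.6788
T_e = (F − 1)·T₀ = (1.6788 − 1) × 290 = 197 K

197 K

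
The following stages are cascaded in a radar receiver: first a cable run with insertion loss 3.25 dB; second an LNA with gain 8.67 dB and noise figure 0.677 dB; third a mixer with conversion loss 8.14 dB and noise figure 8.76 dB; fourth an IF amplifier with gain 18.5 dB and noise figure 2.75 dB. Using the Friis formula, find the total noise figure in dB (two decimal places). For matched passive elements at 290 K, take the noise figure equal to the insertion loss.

Convert to linear (a loss of L dB is a gain of −L dB): F_i = 10^(NF_i/10), G_i = 10^(G_i,dB/10)
  Stage 1: F_1 = 10^(3.25/10) = 2.113, G_1 = 10^(−3.25/10) = 0.4732
  Stage 2: F_2 = 10^(0.677/10) = 1.169, G_2 = 10^(8.67/10) = 7.362
  Stage 3: F_3 = 10^(8.76/10) = 7.516, G_3 = 10^(−8.14/10) = 0.1535
  Stage 4: F_4 = 10^(2.75/10) = 1.884, G_4 = 10^(18.5/10) = 70.79
Friis cascade:
  F = 2.113 + (1.169 − 1)/0.4732 + (7.516 − 1)/3.483 + (1.884 − 1)/0.5346 = 5.994
NF = 10 log₁₀(5.994) = 7.78 dB

7.78 dB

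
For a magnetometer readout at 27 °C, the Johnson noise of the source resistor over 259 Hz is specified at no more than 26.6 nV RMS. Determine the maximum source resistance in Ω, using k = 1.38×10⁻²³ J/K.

T = 27 °C + 273.15 = 300.15 K
Johnson–Nyquist: V_n = √(4kTRB) ⇒ R = V_n² / (4kTB)
4kTB = 4 × 1.38×10⁻²³ × 300.15 × 2.59×10² = 4.29×10⁻¹⁸
R = (2.66×10⁻⁸)² / 4.29×10⁻¹⁸ = 1.65×10² Ω = 165 Ω

165 Ω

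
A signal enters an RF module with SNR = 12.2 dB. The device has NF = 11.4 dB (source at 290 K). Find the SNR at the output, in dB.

By definition F = SNR_in/SNR_out, so in dB: SNR_out = SNR_in − NF
SNR_out = 12.2 − 11.4 = 0.8 dB

0.8 dB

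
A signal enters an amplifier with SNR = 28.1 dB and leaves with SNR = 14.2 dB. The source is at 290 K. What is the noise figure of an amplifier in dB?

NF (dB) = SNR_in(dB) − SNR_out(dB) when the source is at T₀
NF = 28.1 − 14.2 = 13.9 dB

13.9 dB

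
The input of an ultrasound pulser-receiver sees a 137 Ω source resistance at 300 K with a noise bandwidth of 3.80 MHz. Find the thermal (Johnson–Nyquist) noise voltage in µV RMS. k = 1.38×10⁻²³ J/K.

V_n = √(4kTRB)
4kTRB = 4 × 1.38×10⁻²³ × 300 × 1.37×10² × 3.80×10⁶ = 8.62×10⁻¹² V²
V_n = √(8.62×10⁻¹²) = 2.94×10⁻⁶ V = 2.94 µV

2.94 µV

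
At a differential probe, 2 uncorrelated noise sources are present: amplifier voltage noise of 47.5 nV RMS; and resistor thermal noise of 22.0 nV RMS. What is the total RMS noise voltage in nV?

Uncorrelated sources add in power (mean-square): V_tot = √(ΣV_i²)
V_tot = √[(4.75×10⁻⁸)² + (2.20×10⁻⁸)²] = 5.23×10⁻⁸ V = 52.3 nV

52.3 nV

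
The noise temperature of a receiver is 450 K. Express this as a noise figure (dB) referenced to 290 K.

4.07 dB

F = 1 + T_e/T₀ = 1 + 450/290 = 2.55172
NF = 10 log₁₀(2.55172) = 4.07 dB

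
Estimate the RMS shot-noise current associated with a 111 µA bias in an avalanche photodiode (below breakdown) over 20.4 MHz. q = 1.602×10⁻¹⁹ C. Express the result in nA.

I_n = √(2qI·B)
2qI·B = 2 × 1.602×10⁻¹⁹ × 1.11×10⁻⁴ × 2.04×10⁷ = 7.26×10⁻¹⁶ A²
I_n = √(7.26×10⁻¹⁶) = 2.69×10⁻⁸ A = 26.9 nA

26.9 nA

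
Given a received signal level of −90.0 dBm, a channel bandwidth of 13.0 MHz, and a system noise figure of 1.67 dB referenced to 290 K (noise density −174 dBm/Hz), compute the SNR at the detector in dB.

11.2 dB

Noise floor: N = −174 + 10 log₁₀(B) + NF
10 log₁₀(1.30×10⁷) = 71.14 dB
N = −174 + 71.14 + 1.67 = −101.19 dBm
SNR = P_sig − N = −90.0 − (−101.19) = 11.19 dB → 11.2 dB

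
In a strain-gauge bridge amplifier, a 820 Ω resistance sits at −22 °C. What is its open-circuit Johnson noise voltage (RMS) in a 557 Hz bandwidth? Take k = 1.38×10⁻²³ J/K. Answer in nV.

T = −22 °C + 273.15 = 251.15 K
V_n = √(4kTRB)
4kTRB = 4 × 1.38×10⁻²³ × 251.15 × 8.20×10² × 5.57×10² = 6.33×10⁻¹⁵ V²
V_n = √(6.33×10⁻¹⁵) = 7.96×10⁻⁸ V = 79.6 nV

79.6 nV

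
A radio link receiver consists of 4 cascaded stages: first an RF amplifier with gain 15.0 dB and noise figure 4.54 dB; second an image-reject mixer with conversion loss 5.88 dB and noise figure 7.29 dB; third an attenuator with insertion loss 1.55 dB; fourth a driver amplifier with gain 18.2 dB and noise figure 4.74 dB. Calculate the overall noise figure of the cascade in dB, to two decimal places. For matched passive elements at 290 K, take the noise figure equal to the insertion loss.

5.29 dB

Convert to linear (a loss of L dB is a gain of −L dB): F_i = 10^(NF_i/10), G_i = 10^(G_i,dB/10)
  Stage 1: F_1 = 10^(4.54/10) = 2.844, G_1 = 10^(15.0/10) = 31.62
  Stage 2: F_2 = 10^(7.29/10) = 5.358, G_2 = 10^(−5.88/10) = 0.2582
  Stage 3: F_3 = 10^(1.55/10) = 1.429, G_3 = 10^(−1.55/10) = 0.6998
  Stage 4: F_4 = 10^(4.74/10) = 2.979, G_4 = 10^(18.2/10) = 66.07
Friis cascade:
  F = 2.844 + (5.358 − 1)/31.62 + (1.429 − 1)/8.166 + (2.979 − 1)/5.715 = 3.381
NF = 10 log₁₀(3.381) = 5.29 dB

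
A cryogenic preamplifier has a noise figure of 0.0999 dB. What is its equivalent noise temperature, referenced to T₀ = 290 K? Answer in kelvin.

F = 10^(0.0999/10) = 1.02327
T_e = (F − 1)·T₀ = (1.02327 − 1) × 290 = 6.75 K

6.75 K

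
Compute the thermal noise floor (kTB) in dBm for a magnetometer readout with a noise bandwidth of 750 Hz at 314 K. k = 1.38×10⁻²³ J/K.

−144.9 dBm

P_n = kTB = 1.38×10⁻²³ × 314 × 7.50×10² = 3.25×10⁻¹⁸ W
In dBm: 10 log₁₀(3.25×10⁻¹⁸ / 10⁻³) = −144.9 dBm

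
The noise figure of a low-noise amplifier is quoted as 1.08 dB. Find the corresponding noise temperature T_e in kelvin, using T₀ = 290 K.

81.9 K

F = 10^(1.08/10) = 1.28233
T_e = (F − 1)·T₀ = (1.28233 − 1) × 290 = 81.9 K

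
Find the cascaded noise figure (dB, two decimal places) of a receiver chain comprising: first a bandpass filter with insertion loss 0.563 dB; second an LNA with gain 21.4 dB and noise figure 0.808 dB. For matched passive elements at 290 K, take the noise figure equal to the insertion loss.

Convert to linear (a loss of L dB is a gain of −L dB): F_i = 10^(NF_i/10), G_i = 10^(G_i,dB/10)
  Stage 1: F_1 = 10^(0.563/10) = 1.138, G_1 = 10^(−0.563/10) = 0.8784
  Stage 2: F_2 = 10^(0.808/10) = 1.204, G_2 = 10^(21.4/10) = 138.0
Friis cascade:
  F = 1.138 + (1.204 − 1)/0.8784 = 1.371
NF = 10 log₁₀(1.371) = 1.37 dB

1.37 dB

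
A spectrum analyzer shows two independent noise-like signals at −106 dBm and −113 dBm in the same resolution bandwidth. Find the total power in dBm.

Convert to linear, add, convert back:
P₁ = 2.51×10⁻¹⁴ W, P₂ = 5.01×10⁻¹⁵ W
P_tot = 3.01×10⁻¹⁴ W → 10 log₁₀(P_tot / 10⁻³) = −105.2 dBm

−105.2 dBm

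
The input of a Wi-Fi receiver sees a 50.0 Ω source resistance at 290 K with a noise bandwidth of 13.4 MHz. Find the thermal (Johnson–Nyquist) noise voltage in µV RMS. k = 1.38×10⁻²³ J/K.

V_n = √(4kTRB)
4kTRB = 4 × 1.38×10⁻²³ × 290 × 5.00×10¹ × 1.34×10⁷ = 1.07×10⁻¹¹ V²
V_n = √(1.07×10⁻¹¹) = 3.27×10⁻⁶ V = 3.27 µV

3.27 µV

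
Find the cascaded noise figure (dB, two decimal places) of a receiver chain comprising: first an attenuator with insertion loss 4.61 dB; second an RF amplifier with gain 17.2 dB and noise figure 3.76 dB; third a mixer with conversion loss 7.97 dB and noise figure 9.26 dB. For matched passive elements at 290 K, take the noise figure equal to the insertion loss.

Convert to linear (a loss of L dB is a gain of −L dB): F_i = 10^(NF_i/10), G_i = 10^(G_i,dB/10)
  Stage 1: F_1 = 10^(4.61/10) = 2.891, G_1 = 10^(−4.61/10) = 0.3459
  Stage 2: F_2 = 10^(3.76/10) = 2.377, G_2 = 10^(17.2/10) = 52.48
  Stage 3: F_3 = 10^(9.26/10) = 8.433, G_3 = 10^(−7.97/10) = 0.1596
Friis cascade:
  F = 2.891 + (2.377 − 1)/0.3459 + (8.433 − 1)/18.16 = 7.280
NF = 10 log₁₀(7.280) = 8.62 dB

8.62 dB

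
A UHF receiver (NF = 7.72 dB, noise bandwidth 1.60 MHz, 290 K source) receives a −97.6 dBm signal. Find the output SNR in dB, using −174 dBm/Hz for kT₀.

Noise floor: N = −174 + 10 log₁₀(B) + NF
10 log₁₀(1.60×10⁶) = 62.04 dB
N = −174 + 62.04 + 7.72 = −104.24 dBm
SNR = P_sig − N = −97.6 − (−104.24) = 6.64 dB → 6.6 dB

6.6 dB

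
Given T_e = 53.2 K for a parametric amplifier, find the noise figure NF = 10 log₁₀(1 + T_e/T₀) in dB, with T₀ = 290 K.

F = 1 + T_e/T₀ = 1 + 53.2/290 = 1.18345
NF = 10 log₁₀(1.18345) = 0.731 dB

0.731 dB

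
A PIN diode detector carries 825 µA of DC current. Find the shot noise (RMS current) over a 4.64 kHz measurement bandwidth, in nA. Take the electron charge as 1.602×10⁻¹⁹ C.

I_n = √(2qI·B)
2qI·B = 2 × 1.602×10⁻¹⁹ × 8.25×10⁻⁴ × 4.64×10³ = 1.23×10⁻¹⁸ A²
I_n = √(1.23×10⁻¹⁸) = 1.11×10⁻⁹ A = 1.11 nA

1.11 nA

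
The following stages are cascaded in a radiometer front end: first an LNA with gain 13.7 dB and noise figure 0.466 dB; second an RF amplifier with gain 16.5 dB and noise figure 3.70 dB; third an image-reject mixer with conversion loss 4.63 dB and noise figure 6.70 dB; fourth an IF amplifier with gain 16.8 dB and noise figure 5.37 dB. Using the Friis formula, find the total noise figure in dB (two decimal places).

0.72 dB

Convert to linear (a loss of L dB is a gain of −L dB): F_i = 10^(NF_i/10), G_i = 10^(G_i,dB/10)
  Stage 1: F_1 = 10^(0.466/10) = 1.113, G_1 = 10^(13.7/10) = 23.44
  Stage 2: F_2 = 10^(3.70/10) = 2.344, G_2 = 10^(16.5/10) = 44.67
  Stage 3: F_3 = 10^(6.70/10) = 4.677, G_3 = 10^(−4.63/10) = 0.3443
  Stage 4: F_4 = 10^(5.37/10) = 3.443, G_4 = 10^(16.8/10) = 47.86
Friis cascade:
  F = 1.113 + (2.344 − 1)/23.44 + (4.677 − 1)/1047 + (3.443 − 1)/360.6 = 1.181
NF = 10 log₁₀(1.181) = 0.72 dB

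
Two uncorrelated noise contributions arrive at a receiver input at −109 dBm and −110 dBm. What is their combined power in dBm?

Convert to linear, add, convert back:
P₁ = 1.26×10⁻¹⁴ W, P₂ = 1.00×10⁻¹⁴ W
P_tot = 2.26×10⁻¹⁴ W → 10 log₁₀(P_tot / 10⁻³) = −106.5 dBm

−106.5 dBm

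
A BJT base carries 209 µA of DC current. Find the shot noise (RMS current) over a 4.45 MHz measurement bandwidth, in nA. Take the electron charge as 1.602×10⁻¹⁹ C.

I_n = √(2qI·B)
2qI·B = 2 × 1.602×10⁻¹⁹ × 2.09×10⁻⁴ × 4.45×10⁶ = 2.98×10⁻¹⁶ A²
I_n = √(2.98×10⁻¹⁶) = 1.73×10⁻⁸ A = 17.3 nA

17.3 nA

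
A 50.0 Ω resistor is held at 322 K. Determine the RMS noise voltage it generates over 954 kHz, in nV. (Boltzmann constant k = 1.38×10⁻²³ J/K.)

V_n = √(4kTRB)
4kTRB = 4 × 1.38×10⁻²³ × 322 × 5.00×10¹ × 9.54×10⁵ = 8.48×10⁻¹³ V²
V_n = √(8.48×10⁻¹³) = 9.21×10⁻⁷ V = 921 nV

921 nV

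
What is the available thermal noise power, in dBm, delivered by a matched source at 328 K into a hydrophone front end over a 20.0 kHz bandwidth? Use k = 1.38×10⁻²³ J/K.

P_n = kTB = 1.38×10⁻²³ × 328 × 2.00×10⁴ = 9.05×10⁻¹⁷ W
In dBm: 10 log₁₀(9.05×10⁻¹⁷ / 10⁻³) = −130.4 dBm

−130.4 dBm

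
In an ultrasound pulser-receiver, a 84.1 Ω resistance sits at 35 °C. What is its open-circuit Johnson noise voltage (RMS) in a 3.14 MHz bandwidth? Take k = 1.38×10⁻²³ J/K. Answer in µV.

2.12 µV

T = 35 °C + 273.15 = 308.15 K
V_n = √(4kTRB)
4kTRB = 4 × 1.38×10⁻²³ × 308.15 × 8.41×10¹ × 3.14×10⁶ = 4.49×10⁻¹² V²
V_n = √(4.49×10⁻¹²) = 2.12×10⁻⁶ V = 2.12 µV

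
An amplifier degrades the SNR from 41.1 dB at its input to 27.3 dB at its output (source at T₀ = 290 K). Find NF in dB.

13.8 dB

NF (dB) = SNR_in(dB) − SNR_out(dB) when the source is at T₀
NF = 41.1 − 27.3 = 13.8 dB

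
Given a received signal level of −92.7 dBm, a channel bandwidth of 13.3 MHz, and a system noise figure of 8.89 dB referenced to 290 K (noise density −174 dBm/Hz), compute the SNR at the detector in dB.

Noise floor: N = −174 + 10 log₁₀(B) + NF
10 log₁₀(1.33×10⁷) = 71.24 dB
N = −174 + 71.24 + 8.89 = −93.87 dBm
SNR = P_sig − N = −92.7 − (−93.87) = 1.17 dB → 1.2 dB

1.2 dB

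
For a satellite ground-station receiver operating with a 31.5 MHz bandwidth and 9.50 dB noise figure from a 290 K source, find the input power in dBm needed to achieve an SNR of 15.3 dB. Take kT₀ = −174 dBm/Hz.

Sensitivity = −174 + 10 log₁₀(B) + NF + SNR_min
= −174 + 74.98 + 9.50 + 15.3
= −74.22 dBm → −74.2 dBm

−74.2 dBm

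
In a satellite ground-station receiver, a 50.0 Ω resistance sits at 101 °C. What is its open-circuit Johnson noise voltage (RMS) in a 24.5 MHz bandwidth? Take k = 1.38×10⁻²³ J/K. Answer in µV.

T = 101 °C + 273.15 = 374.15 K
V_n = √(4kTRB)
4kTRB = 4 × 1.38×10⁻²³ × 374.15 × 5.00×10¹ × 2.45×10⁷ = 2.53×10⁻¹¹ V²
V_n = √(2.53×10⁻¹¹) = 5.03×10⁻⁶ V = 5.03 µV

5.03 µV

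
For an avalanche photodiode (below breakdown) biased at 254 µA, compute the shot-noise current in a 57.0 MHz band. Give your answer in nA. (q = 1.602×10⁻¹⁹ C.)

68.1 nA

I_n = √(2qI·B)
2qI·B = 2 × 1.602×10⁻¹⁹ × 2.54×10⁻⁴ × 5.70×10⁷ = 4.64×10⁻¹⁵ A²
I_n = √(4.64×10⁻¹⁵) = 6.81×10⁻⁸ A = 68.1 nA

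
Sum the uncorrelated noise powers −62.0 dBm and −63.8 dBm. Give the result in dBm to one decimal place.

−59.8 dBm

Convert to linear, add, convert back:
P₁ = 6.31×10⁻¹⁰ W, P₂ = 4.17×10⁻¹⁰ W
P_tot = 1.05×10⁻⁹ W → 10 log₁₀(P_tot / 10⁻³) = −59.8 dBm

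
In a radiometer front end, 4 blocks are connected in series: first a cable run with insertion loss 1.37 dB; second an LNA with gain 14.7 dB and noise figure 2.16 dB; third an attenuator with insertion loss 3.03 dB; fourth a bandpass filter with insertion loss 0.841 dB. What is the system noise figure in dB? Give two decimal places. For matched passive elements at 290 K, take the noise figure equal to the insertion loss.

3.66 dB

Convert to linear (a loss of L dB is a gain of −L dB): F_i = 10^(NF_i/10), G_i = 10^(G_i,dB/10)
  Stage 1: F_1 = 10^(1.37/10) = 1.371, G_1 = 10^(−1.37/10) = 0.7295
  Stage 2: F_2 = 10^(2.16/10) = 1.644, G_2 = 10^(14.7/10) = 29.51
  Stage 3: F_3 = 10^(3.03/10) = 2.009, G_3 = 10^(−3.03/10) = 0.4977
  Stage 4: F_4 = 10^(0.841/10) = 1.214, G_4 = 10^(−0.841/10) = 0.8239
Friis cascade:
  F = 1.371 + (1.644 − 1)/0.7295 + (2.009 − 1)/21.53 + (1.214 − 1)/10.72 = 2.321
NF = 10 log₁₀(2.321) = 3.66 dB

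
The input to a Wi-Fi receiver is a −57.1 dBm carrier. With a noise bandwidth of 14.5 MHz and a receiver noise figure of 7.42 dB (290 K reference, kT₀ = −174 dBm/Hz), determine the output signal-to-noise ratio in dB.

37.9 dB

Noise floor: N = −174 + 10 log₁₀(B) + NF
10 log₁₀(1.45×10⁷) = 71.61 dB
N = −174 + 71.61 + 7.42 = −94.97 dBm
SNR = P_sig − N = −57.1 − (−94.97) = 37.87 dB → 37.9 dB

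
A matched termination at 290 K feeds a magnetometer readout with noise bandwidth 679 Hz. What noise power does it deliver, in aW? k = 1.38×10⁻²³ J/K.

2.72 aW

P_n = kTB = 1.38×10⁻²³ × 290 × 6.79×10² = 2.72×10⁻¹⁸ W = 2.72 aW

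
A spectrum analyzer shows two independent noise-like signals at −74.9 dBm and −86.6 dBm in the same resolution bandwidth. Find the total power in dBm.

Convert to linear, add, convert back:
P₁ = 3.24×10⁻¹¹ W, P₂ = 2.19×10⁻¹² W
P_tot = 3.45×10⁻¹¹ W → 10 log₁₀(P_tot / 10⁻³) = −74.6 dBm

−74.6 dBm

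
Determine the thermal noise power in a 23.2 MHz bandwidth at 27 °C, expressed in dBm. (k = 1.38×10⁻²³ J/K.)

−100.2 dBm

T = 27 °C + 273.15 = 300.15 K
P_n = kTB = 1.38×10⁻²³ × 300.15 × 2.32×10⁷ = 9.61×10⁻¹⁴ W
In dBm: 10 log₁₀(9.61×10⁻¹⁴ / 10⁻³) = −100.2 dBm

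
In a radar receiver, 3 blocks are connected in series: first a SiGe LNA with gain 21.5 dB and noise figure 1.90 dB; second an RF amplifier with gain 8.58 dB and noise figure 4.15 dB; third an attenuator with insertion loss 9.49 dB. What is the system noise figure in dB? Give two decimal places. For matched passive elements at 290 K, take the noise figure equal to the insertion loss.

Convert to linear (a loss of L dB is a gain of −L dB): F_i = 10^(NF_i/10), G_i = 10^(G_i,dB/10)
  Stage 1: F_1 = 10^(1.90/10) = 1.549, G_1 = 10^(21.5/10) = 141.3
  Stage 2: F_2 = 10^(4.15/10) = 2.600, G_2 = 10^(8.58/10) = 7.211
  Stage 3: F_3 = 10^(9.49/10) = 8.892, G_3 = 10^(−9.49/10) = 0.1125
Friis cascade:
  F = 1.549 + (2.600 − 1)/141.3 + (8.892 − 1)/1019 = 1.568
NF = 10 log₁₀(1.568) = 1.95 dB

1.95 dB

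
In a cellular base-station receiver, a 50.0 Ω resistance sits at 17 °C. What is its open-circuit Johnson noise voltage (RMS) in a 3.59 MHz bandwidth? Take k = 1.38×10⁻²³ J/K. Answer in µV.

T = 17 °C + 273.15 = 290.15 K
V_n = √(4kTRB)
4kTRB = 4 × 1.38×10⁻²³ × 290.15 × 5.00×10¹ × 3.59×10⁶ = 2.87×10⁻¹² V²
V_n = √(2.87×10⁻¹²) = 1.70×10⁻⁶ V = 1.70 µV

1.70 µV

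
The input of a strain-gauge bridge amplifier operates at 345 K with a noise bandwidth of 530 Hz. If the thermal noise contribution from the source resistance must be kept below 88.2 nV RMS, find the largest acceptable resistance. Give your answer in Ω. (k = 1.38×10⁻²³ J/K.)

Johnson–Nyquist: V_n = √(4kTRB) ⇒ R = V_n² / (4kTB)
4kTB = 4 × 1.38×10⁻²³ × 345 × 5.30×10² = 1.01×10⁻¹⁷
R = (8.82×10⁻⁸)² / 1.01×10⁻¹⁷ = 7.71×10² Ω = 771 Ω

771 Ω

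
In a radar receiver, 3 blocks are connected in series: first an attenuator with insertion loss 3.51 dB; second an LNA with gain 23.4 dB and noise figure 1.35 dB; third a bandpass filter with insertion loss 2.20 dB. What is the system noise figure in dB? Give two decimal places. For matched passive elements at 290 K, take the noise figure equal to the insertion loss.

Convert to linear (a loss of L dB is a gain of −L dB): F_i = 10^(NF_i/10), G_i = 10^(G_i,dB/10)
  Stage 1: F_1 = 10^(3.51/10) = 2.244, G_1 = 10^(−3.51/10) = 0.4457
  Stage 2: F_2 = 10^(1.35/10) = 1.365, G_2 = 10^(23.4/10) = 218.8
  Stage 3: F_3 = 10^(2.20/10) = 1.660, G_3 = 10^(−2.20/10) = 0.6026
Friis cascade:
  F = 2.244 + (1.365 − 1)/0.4457 + (1.660 − 1)/97.50 = 3.069
NF = 10 log₁₀(3.069) = 4.87 dB

4.87 dB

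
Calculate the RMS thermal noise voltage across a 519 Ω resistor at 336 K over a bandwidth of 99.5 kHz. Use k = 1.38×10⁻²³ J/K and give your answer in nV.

979 nV

V_n = √(4kTRB)
4kTRB = 4 × 1.38×10⁻²³ × 336 × 5.19×10² × 9.95×10⁴ = 9.58×10⁻¹³ V²
V_n = √(9.58×10⁻¹³) = 9.79×10⁻⁷ V = 979 nV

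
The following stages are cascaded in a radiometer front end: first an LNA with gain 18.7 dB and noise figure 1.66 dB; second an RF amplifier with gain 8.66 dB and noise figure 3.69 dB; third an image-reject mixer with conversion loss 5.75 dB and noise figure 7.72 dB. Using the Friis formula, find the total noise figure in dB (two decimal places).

1.74 dB

Convert to linear (a loss of L dB is a gain of −L dB): F_i = 10^(NF_i/10), G_i = 10^(G_i,dB/10)
  Stage 1: F_1 = 10^(1.66/10) = 1.466, G_1 = 10^(18.7/10) = 74.13
  Stage 2: F_2 = 10^(3.69/10) = 2.339, G_2 = 10^(8.66/10) = 7.345
  Stage 3: F_3 = 10^(7.72/10) = 5.916, G_3 = 10^(−5.75/10) = 0.2661
Friis cascade:
  F = 1.466 + (2.339 − 1)/74.13 + (5.916 − 1)/544.5 = 1.493
NF = 10 log₁₀(1.493) = 1.74 dB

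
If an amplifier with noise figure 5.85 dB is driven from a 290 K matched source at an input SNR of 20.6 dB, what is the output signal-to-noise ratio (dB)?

14.75 dB

By definition F = SNR_in/SNR_out, so in dB: SNR_out = SNR_in − NF
SNR_out = 20.6 − 5.85 = 14.75 dB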